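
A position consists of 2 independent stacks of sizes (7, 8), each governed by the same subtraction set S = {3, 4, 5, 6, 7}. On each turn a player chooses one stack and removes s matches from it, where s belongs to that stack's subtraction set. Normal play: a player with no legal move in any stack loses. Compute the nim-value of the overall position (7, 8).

0

All stacks use S = {3, 4, 5, 6, 7}:
G(0) = 0
G(1) = mex{} = 0
G(2) = mex{} = 0
G(3) = mex{0} = 1
G(4) = mex{0,0} = 1
G(5) = mex{0,0,0} = 1
G(6) = mex{1,0,0,0} = 2
G(7) = mex{1,1,0,0,0} = 2
G(8) = mex{1,1,1,0,0} = 2
Stack A: G(7) = 2.
Stack B: G(8) = 2.
Combined Grundy value = 2 ⊕ 2 = 0.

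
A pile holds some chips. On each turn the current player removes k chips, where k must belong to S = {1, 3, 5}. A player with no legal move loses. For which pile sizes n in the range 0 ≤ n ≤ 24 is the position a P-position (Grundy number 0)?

0, 2, 4, 6, 8, 10, 12, 14, 16, 18, 20, 22, 24

G(0) = 0
G(1) = mex{0} = 1
G(2) = mex{1} = 0
G(3) = mex{0,0} = 1
G(4) = mex{1,1} = 0
G(5) = mex{0,0,0} = 1
G(6) = mex{1,1,1} = 0
G(7) = mex{0,0,0} = 1
G(8) = mex{1,1,1} = 0
G(9) = mex{0,0,0} = 1
G(10) = mex{1,1,1} = 0
G(11) = mex{0,0,0} = 1
G(12) = mex{1,1,1} = 0
G(13) = mex{0,0,0} = 1
G(14) = mex{1,1,1} = 0
G(15) = mex{0,0,0} = 1
G(16) = mex{1,1,1} = 0
G(17) = mex{0,0,0} = 1
G(18) = mex{1,1,1} = 0
G(19) = mex{0,0,0} = 1
G(20) = mex{1,1,1} = 0
G(21) = mex{0,0,0} = 1
G(22) = mex{1,1,1} = 0
G(23) = mex{0,0,0} = 1
G(24) = mex{1,1,1} = 0
P-positions are exactly the n with G(n) = 0.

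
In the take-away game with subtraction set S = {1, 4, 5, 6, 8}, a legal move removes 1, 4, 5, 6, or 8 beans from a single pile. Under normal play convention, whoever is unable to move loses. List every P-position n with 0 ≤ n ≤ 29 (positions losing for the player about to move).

0, 2, 9, 11, 18, 20, 27, 29

n :  0  1  2  3  4  5  6  7  8  9 10 11 12 13 14 15 16 17 18 19 20 21 22 23 24 25 26 27 28 29
G :  0  1  0  1  2  3  2  3  4  0  1  0  1  2  3  2  3  4  0  1  0  1  2  3  2  3  4  0  1  0
P-positions are exactly the n with G(n) = 0.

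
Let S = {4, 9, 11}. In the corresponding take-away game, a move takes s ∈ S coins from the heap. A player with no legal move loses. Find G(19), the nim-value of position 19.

1

G(0) = 0
G(1) = mex{} = 0
G(2) = mex{} = 0
G(3) = mex{} = 0
G(4) = mex{0} = 1
G(5) = mex{0} = 1
G(6) = mex{0} = 1
G(7) = mex{0} = 1
G(8) = mex{1} = 0
G(9) = mex{1,0} = 2
G(10) = mex{1,0} = 2
G(11) = mex{1,0,0} = 2
G(12) = mex{0,0,0} = 1
G(13) = mex{2,1,0} = 3
G(14) = mex{2,1,0} = 3
G(15) = mex{2,1,1} = 0
G(16) = mex{1,1,1} = 0
G(17) = mex{3,0,1} = 2
G(18) = mex{3,2,1} = 0
G(19) = mex{0,2,0} = 1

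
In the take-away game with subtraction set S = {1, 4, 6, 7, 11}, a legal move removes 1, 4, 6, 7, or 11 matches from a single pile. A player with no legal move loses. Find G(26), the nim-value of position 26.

3

G(0) = 0
G(1) = mex{0} = 1
G(2) = mex{1} = 0
G(3) = mex{0} = 1
G(4) = mex{1,0} = 2
G(5) = mex{2,1} = 0
G(6) = mex{0,0,0} = 1
G(7) = mex{1,1,1,0} = 2
G(8) = mex{2,2,0,1} = 3
G(9) = mex{3,0,1,0} = 2
G(10) = mex{2,1,2,1} = 0
G(11) = mex{0,2,0,2,0} = 1
G(12) = mex{1,3,1,0,1} = 2
G(13) = mex{2,2,2,1,0} = 3
G(14) = mex{3,0,3,2,1} = 4
G(15) = mex{4,1,2,3,2} = 0
G(16) = mex{0,2,0,2,0} = 1
G(17) = mex{1,3,1,0,1} = 2
G(18) = mex{2,4,2,1,2} = 0
G(19) = mex{0,0,3,2,3} = 1
G(20) = mex{1,1,4,3,2} = 0
G(21) = mex{0,2,0,4,0} = 1
G(22) = mex{1,0,1,0,1} = 2
G(23) = mex{2,1,2,1,2} = 0
G(24) = mex{0,0,0,2,3} = 1
G(25) = mex{1,1,1,0,4} = 2
G(26) = mex{2,2,0,1,0} = 3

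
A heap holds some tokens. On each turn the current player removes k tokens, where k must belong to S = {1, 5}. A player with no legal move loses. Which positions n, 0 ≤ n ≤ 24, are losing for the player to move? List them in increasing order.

0, 2, 4, 6, 8, 10, 12, 14, 16, 18, 20, 22, 24

n :  0  1  2  3  4  5  6  7  8  9 10 11 12 13 14 15 16 17 18 19 20 21 22 23 24
G :  0  1  0  1  0  1  0  1  0  1  0  1  0  1  0  1  0  1  0  1  0  1  0  1  0
P-positions are exactly the n with G(n) = 0.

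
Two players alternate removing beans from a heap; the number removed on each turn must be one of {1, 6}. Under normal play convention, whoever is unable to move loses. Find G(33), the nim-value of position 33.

n :  0  1  2  3  4  5  6  7  8  9 10 11 12 13 14 15 16 17 18 19 20 21 22 23 24 25 26 27 28 29 30 31 32 33
G :  0  1  0  1  0  1  2  0  1  0  1  0  1  2  0  1  0  1  0  1  2  0  1  0  1  0  1  2  0  1  0  1  0  1

1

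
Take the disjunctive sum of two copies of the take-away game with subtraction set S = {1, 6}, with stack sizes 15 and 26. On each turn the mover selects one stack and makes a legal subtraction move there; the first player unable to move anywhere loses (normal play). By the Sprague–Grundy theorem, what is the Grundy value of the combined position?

All stacks use S = {1, 6}:
n :  0  1  2  3  4  5  6  7  8  9 10 11 12 13 14 15 16 17 18 19 20 21 22 23 24 25 26
G :  0  1  0  1  0  1  2  0  1  0  1  0  1  2  0  1  0  1  0  1  2  0  1  0  1  0  1
Stack A: G(15) = 1.
Stack B: G(26) = 1.
Combined Grundy value = 1 ⊕ 1 = 0.

0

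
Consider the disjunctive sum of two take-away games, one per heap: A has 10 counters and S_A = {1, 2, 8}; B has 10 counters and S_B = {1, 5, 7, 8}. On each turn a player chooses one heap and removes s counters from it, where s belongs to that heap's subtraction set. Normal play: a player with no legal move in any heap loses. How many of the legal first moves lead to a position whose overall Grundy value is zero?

Heap A, S = {1, 2, 8}:
n :  0  1  2  3  4  5  6  7  8  9 10
G :  0  1  2  0  1  2  0  1  2  0  1
G_A(10) = 1.
Heap B, S = {1, 5, 7, 8}:
n :  0  1  2  3  4  5  6  7  8  9 10
G :  0  1  0  1  0  1  0  1  2  3  2
G_B(10) = 2.
Combined Grundy value = 1 ⊕ 2 = 3.
A winning move leaves total XOR = 0, i.e. changes one component's Grundy value g to g ⊕ X where X is the current total.
Heap A: need g' = 1⊕3 = 2. Options: 10−1→G=0, 10−2→G=2, 10−8→G=2. Hits: 2.
Heap B: need g' = 2⊕3 = 1. Options: 10−1→G=3, 10−5→G=1, 10−7→G=1, 10−8→G=0. Hits: 2.

4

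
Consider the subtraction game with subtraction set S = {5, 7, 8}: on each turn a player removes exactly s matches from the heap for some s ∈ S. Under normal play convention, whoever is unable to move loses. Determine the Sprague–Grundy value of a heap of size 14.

0

G(0) = 0
G(1) = mex{} = 0
G(2) = mex{} = 0
G(3) = mex{} = 0
G(4) = mex{} = 0
G(5) = mex{0} = 1
G(6) = mex{0} = 1
G(7) = mex{0,0} = 1
G(8) = mex{0,0,0} = 1
G(9) = mex{0,0,0} = 1
G(10) = mex{1,0,0} = 2
G(11) = mex{1,0,0} = 2
G(12) = mex{1,1,0} = 2
G(13) = mex{1,1,1} = 0
G(14) = mex{1,1,1} = 0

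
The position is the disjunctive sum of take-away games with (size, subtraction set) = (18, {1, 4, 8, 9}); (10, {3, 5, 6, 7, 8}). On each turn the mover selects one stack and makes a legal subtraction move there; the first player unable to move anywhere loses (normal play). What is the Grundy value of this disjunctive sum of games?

2

Stack A, S = {1, 4, 8, 9}:
G(0) = 0
G(1) = mex{0} = 1
G(2) = mex{1} = 0
G(3) = mex{0} = 1
G(4) = mex{1,0} = 2
G(5) = mex{2,1} = 0
G(6) = mex{0,0} = 1
G(7) = mex{1,1} = 0
G(8) = mex{0,2,0} = 1
G(9) = mex{1,0,1,0} = 2
G(10) = mex{2,1,0,1} = 3
G(11) = mex{3,0,1,0} = 2
G(12) = mex{2,1,2,1} = 0
G(13) = mex{0,2,0,2} = 1
G(14) = mex{1,3,1,0} = 2
G(15) = mex{2,2,0,1} = 3
G(16) = mex{3,0,1,0} = 2
G(17) = mex{2,1,2,1} = 0
G(18) = mex{0,2,3,2} = 1
G_A(18) = 1.
Stack B, S = {3, 5, 6, 7, 8}:
G(0) = 0
G(1) = mex{} = 0
G(2) = mex{} = 0
G(3) = mex{0} = 1
G(4) = mex{0} = 1
G(5) = mex{0,0} = 1
G(6) = mex{1,0,0} = 2
G(7) = mex{1,0,0,0} = 2
G(8) = mex{1,1,0,0,0} = 2
G(9) = mex{2,1,1,0,0} = 3
G(10) = mex{2,1,1,1,0} = 3
G_B(10) = 3.
Combined Grundy value = 1 ⊕ 3 = 2.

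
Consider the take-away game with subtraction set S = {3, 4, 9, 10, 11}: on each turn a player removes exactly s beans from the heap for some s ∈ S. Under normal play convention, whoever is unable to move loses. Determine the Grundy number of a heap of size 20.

G(0) = 0
G(1) = mex{} = 0
G(2) = mex{} = 0
G(3) = mex{0} = 1
G(4) = mex{0,0} = 1
G(5) = mex{0,0} = 1
G(6) = mex{1,0} = 2
G(7) = mex{1,1} = 0
G(8) = mex{1,1} = 0
G(9) = mex{2,1,0} = 3
G(10) = mex{0,2,0,0} = 1
G(11) = mex{0,0,0,0,0} = 1
G(12) = mex{3,0,1,0,0} = 2
G(13) = mex{1,3,1,1,0} = 2
G(14) = mex{1,1,1,1,1} = 0
G(15) = mex{2,1,2,1,1} = 0
G(16) = mex{2,2,0,2,1} = 3
G(17) = mex{0,2,0,0,2} = 1
G(18) = mex{0,0,3,0,0} = 1
G(19) = mex{3,0,1,3,0} = 2
G(20) = mex{1,3,1,1,3} = 0

0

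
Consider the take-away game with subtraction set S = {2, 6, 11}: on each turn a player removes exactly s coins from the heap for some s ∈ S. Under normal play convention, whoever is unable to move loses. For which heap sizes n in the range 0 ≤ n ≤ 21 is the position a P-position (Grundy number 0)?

0, 1, 4, 5, 8, 9, 13, 17, 18, 21

n :  0  1  2  3  4  5  6  7  8  9 10 11 12 13 14 15 16 17 18 19 20 21
G :  0  0  1  1  0  0  1  1  0  0  1  1  2  0  3  1  2  0  0  1  1  0
P-positions are exactly the n with G(n) = 0.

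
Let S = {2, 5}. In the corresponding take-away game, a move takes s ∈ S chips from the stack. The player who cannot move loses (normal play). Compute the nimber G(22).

G(0) = 0
G(1) = mex{} = 0
G(2) = mex{0} = 1
G(3) = mex{0} = 1
G(4) = mex{1} = 0
G(5) = mex{1,0} = 2
G(6) = mex{0,0} = 1
G(7) = mex{2,1} = 0
G(8) = mex{1,1} = 0
G(9) = mex{0,0} = 1
G(10) = mex{0,2} = 1
G(11) = mex{1,1} = 0
G(12) = mex{1,0} = 2
G(13) = mex{0,0} = 1
G(14) = mex{2,1} = 0
G(15) = mex{1,1} = 0
G(16) = mex{0,0} = 1
G(17) = mex{0,2} = 1
G(18) = mex{1,1} = 0
G(19) = mex{1,0} = 2
G(20) = mex{0,0} = 1
G(21) = mex{2,1} = 0
G(22) = mex{1,1} = 0

0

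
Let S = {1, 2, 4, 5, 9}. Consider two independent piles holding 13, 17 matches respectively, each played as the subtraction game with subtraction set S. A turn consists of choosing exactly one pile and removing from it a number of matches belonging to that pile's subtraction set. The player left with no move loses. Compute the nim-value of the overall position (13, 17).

1

All piles use S = {1, 2, 4, 5, 9}:
G(0) = 0
G(1) = mex{0} = 1
G(2) = mex{1,0} = 2
G(3) = mex{2,1} = 0
G(4) = mex{0,2,0} = 1
G(5) = mex{1,0,1,0} = 2
G(6) = mex{2,1,2,1} = 0
G(7) = mex{0,2,0,2} = 1
G(8) = mex{1,0,1,0} = 2
G(9) = mex{2,1,2,1,0} = 3
G(10) = mex{3,2,0,2,1} = 4
G(11) = mex{4,3,1,0,2} = 5
G(12) = mex{5,4,2,1,0} = 3
G(13) = mex{3,5,3,2,1} = 0
G(14) = mex{0,3,4,3,2} = 1
G(15) = mex{1,0,5,4,0} = 2
G(16) = mex{2,1,3,5,1} = 0
G(17) = mex{0,2,0,3,2} = 1
Pile A: G(13) = 0.
Pile B: G(17) = 1.
Combined Grundy value = 0 ⊕ 1 = 1.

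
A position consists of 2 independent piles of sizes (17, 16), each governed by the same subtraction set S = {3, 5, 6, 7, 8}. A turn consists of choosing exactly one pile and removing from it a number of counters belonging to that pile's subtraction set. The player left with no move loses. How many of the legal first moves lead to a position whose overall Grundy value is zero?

All piles use S = {3, 5, 6, 7, 8}:
n :  0  1  2  3  4  5  6  7  8  9 10 11 12 13 14 15 16 17
G :  0  0  0  1  1  1  2  2  2  3  3  0  0  0  1  1  1  2
Pile A: G(17) = 2.
Pile B: G(16) = 1.
Combined Grundy value = 2 ⊕ 1 = 3.
A winning move leaves total XOR = 0, i.e. changes one component's Grundy value g to g ⊕ X where X is the current total.
Pile A: need g' = 2⊕3 = 1. Options: 17−3→G=1, 17−5→G=0, 17−6→G=0, 17−7→G=3, 17−8→G=3. Hits: 1.
Pile B: need g' = 1⊕3 = 2. Options: 16−3→G=0, 16−5→G=0, 16−6→G=3, 16−7→G=3, 16−8→G=2. Hits: 1.

2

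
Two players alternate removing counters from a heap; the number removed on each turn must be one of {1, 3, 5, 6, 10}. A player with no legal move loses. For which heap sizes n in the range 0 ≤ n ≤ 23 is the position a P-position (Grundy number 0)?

0, 2, 4, 11, 13, 15, 22

n :  0  1  2  3  4  5  6  7  8  9 10 11 12 13 14 15 16 17 18 19 20 21 22 23
G :  0  1  0  1  0  1  2  3  2  3  2  0  1  0  1  0  1  2  3  2  3  2  0  1
P-positions are exactly the n with G(n) = 0.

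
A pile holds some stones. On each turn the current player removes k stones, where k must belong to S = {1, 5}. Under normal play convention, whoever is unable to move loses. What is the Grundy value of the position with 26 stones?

G(0) = 0
G(1) = mex{0} = 1
G(2) = mex{1} = 0
G(3) = mex{0} = 1
G(4) = mex{1} = 0
G(5) = mex{0,0} = 1
G(6) = mex{1,1} = 0
G(7) = mex{0,0} = 1
G(8) = mex{1,1} = 0
G(9) = mex{0,0} = 1
G(10) = mex{1,1} = 0
G(11) = mex{0,0} = 1
G(12) = mex{1,1} = 0
G(13) = mex{0,0} = 1
G(14) = mex{1,1} = 0
G(15) = mex{0,0} = 1
G(16) = mex{1,1} = 0
G(17) = mex{0,0} = 1
G(18) = mex{1,1} = 0
G(19) = mex{0,0} = 1
G(20) = mex{1,1} = 0
G(21) = mex{0,0} = 1
G(22) = mex{1,1} = 0
G(23) = mex{0,0} = 1
G(24) = mex{1,1} = 0
G(25) = mex{0,0} = 1
G(26) = mex{1,1} = 0

0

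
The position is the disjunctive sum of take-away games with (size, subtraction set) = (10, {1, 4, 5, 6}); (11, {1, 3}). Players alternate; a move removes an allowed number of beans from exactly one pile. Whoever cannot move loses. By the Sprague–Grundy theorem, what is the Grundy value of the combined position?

Pile A, S = {1, 4, 5, 6}:
n :  0  1  2  3  4  5  6  7  8  9 10
G :  0  1  0  1  2  3  2  3  4  0  1
G_A(10) = 1.
Pile B, S = {1, 3}:
n :  0  1  2  3  4  5  6  7  8  9 10 11
G :  0  1  0  1  0  1  0  1  0  1  0  1
G_B(11) = 1.
Combined Grundy value = 1 ⊕ 1 = 0.

0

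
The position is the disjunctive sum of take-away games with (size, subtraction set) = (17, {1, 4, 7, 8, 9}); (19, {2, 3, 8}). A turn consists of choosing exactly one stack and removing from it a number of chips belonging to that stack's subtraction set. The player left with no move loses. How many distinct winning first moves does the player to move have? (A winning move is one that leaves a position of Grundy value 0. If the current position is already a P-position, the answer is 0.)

Stack A, S = {1, 4, 7, 8, 9}:
G(0) = 0
G(1) = mex{0} = 1
G(2) = mex{1} = 0
G(3) = mex{0} = 1
G(4) = mex{1,0} = 2
G(5) = mex{2,1} = 0
G(6) = mex{0,0} = 1
G(7) = mex{1,1,0} = 2
G(8) = mex{2,2,1,0} = 3
G(9) = mex{3,0,0,1,0} = 2
G(10) = mex{2,1,1,0,1} = 3
G(11) = mex{3,2,2,1,0} = 4
G(12) = mex{4,3,0,2,1} = 5
G(13) = mex{5,2,1,0,2} = 3
G(14) = mex{3,3,2,1,0} = 4
G(15) = mex{4,4,3,2,1} = 0
G(16) = mex{0,5,2,3,2} = 1
G(17) = mex{1,3,3,2,3} = 0
G_A(17) = 0.
Stack B, S = {2, 3, 8}:
G(0) = 0
G(1) = mex{} = 0
G(2) = mex{0} = 1
G(3) = mex{0,0} = 1
G(4) = mex{1,0} = 2
G(5) = mex{1,1} = 0
G(6) = mex{2,1} = 0
G(7) = mex{0,2} = 1
G(8) = mex{0,0,0} = 1
G(9) = mex{1,0,0} = 2
G(10) = mex{1,1,1} = 0
G(11) = mex{2,1,1} = 0
G(12) = mex{0,2,2} = 1
G(13) = mex{0,0,0} = 1
G(14) = mex{1,0,0} = 2
G(15) = mex{1,1,1} = 0
G(16) = mex{2,1,1} = 0
G(17) = mex{0,2,2} = 1
G(18) = mex{0,0,0} = 1
G(19) = mex{1,0,0} = 2
G_B(19) = 2.
Combined Grundy value = 0 ⊕ 2 = 2.
A winning move leaves total XOR = 0, i.e. changes one component's Grundy value g to g ⊕ X where X is the current total.
Stack A: need g' = 0⊕2 = 2. Options: 17−1→G=1, 17−4→G=3, 17−7→G=3, 17−8→G=2, 17−9→G=3. Hits: 1.
Stack B: need g' = 2⊕2 = 0. Options: 19−2→G=1, 19−3→G=0, 19−8→G=0. Hits: 2.

3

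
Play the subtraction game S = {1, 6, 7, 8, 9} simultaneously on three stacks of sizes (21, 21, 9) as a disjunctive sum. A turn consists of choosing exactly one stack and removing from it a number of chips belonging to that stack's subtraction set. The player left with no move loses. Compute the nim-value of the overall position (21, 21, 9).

3

All stacks use S = {1, 6, 7, 8, 9}:
n :  0  1  2  3  4  5  6  7  8  9 10 11 12 13 14 15 16 17 18 19 20 21
G :  0  1  0  1  0  1  2  3  2  3  2  3  4  5  0  1  0  1  0  1  2  3
Stack A: G(21) = 3.
Stack B: G(21) = 3.
Stack C: G(9) = 3.
Combined Grundy value = 3 ⊕ 3 ⊕ 3 = 3.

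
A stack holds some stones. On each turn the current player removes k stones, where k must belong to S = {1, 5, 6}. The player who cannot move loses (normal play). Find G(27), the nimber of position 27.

n :  0  1  2  3  4  5  6  7  8  9 10 11 12 13 14 15 16 17 18 19 20 21 22 23 24 25 26 27
G :  0  1  0  1  0  1  2  3  2  3  2  0  1  0  1  0  1  2  3  2  3  2  0  1  0  1  0  1

1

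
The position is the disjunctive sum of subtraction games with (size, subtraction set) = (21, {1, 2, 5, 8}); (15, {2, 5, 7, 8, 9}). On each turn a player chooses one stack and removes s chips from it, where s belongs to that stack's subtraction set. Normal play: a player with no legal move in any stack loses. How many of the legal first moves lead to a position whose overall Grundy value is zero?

Stack A, S = {1, 2, 5, 8}:
G(0) = 0
G(1) = mex{0} = 1
G(2) = mex{1,0} = 2
G(3) = mex{2,1} = 0
G(4) = mex{0,2} = 1
G(5) = mex{1,0,0} = 2
G(6) = mex{2,1,1} = 0
G(7) = mex{0,2,2} = 1
G(8) = mex{1,0,0,0} = 2
G(9) = mex{2,1,1,1} = 0
G(10) = mex{0,2,2,2} = 1
G(11) = mex{1,0,0,0} = 2
G(12) = mex{2,1,1,1} = 0
G(13) = mex{0,2,2,2} = 1
G(14) = mex{1,0,0,0} = 2
G(15) = mex{2,1,1,1} = 0
G(16) = mex{0,2,2,2} = 1
G(17) = mex{1,0,0,0} = 2
G(18) = mex{2,1,1,1} = 0
G(19) = mex{0,2,2,2} = 1
G(20) = mex{1,0,0,0} = 2
G(21) = mex{2,1,1,1} = 0
G_A(21) = 0.
Stack B, S = {2, 5, 7, 8, 9}:
G(0) = 0
G(1) = mex{} = 0
G(2) = mex{0} = 1
G(3) = mex{0} = 1
G(4) = mex{1} = 0
G(5) = mex{1,0} = 2
G(6) = mex{0,0} = 1
G(7) = mex{2,1,0} = 3
G(8) = mex{1,1,0,0} = 2
G(9) = mex{3,0,1,0,0} = 2
G(10) = mex{2,2,1,1,0} = 3
G(11) = mex{2,1,0,1,1} = 3
G(12) = mex{3,3,2,0,1} = 4
G(13) = mex{3,2,1,2,0} = 4
G(14) = mex{4,2,3,1,2} = 0
G(15) = mex{4,3,2,3,1} = 0
G_B(15) = 0.
Combined Grundy value = 0 ⊕ 0 = 0.
A winning move leaves total XOR = 0, i.e. changes one component's Grundy value g to g ⊕ X where X is the current total.
Stack A: target g' = 0⊕0 = 0, but every legal move changes the Grundy value (mex property), so 0 moves.
Stack B: target g' = 0⊕0 = 0, but every legal move changes the Grundy value (mex property), so 0 moves.

0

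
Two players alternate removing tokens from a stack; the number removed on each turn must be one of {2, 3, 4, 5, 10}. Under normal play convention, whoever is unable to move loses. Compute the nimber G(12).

n :  0  1  2  3  4  5  6  7  8  9 10 11 12
G :  0  0  1  1  2  2  3  0  0  1  1  2  2

2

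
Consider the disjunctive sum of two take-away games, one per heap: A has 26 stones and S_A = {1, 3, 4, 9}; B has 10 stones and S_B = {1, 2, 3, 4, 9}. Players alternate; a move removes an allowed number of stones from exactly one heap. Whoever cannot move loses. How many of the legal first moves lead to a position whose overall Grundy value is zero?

Heap A, S = {1, 3, 4, 9}:
n :  0  1  2  3  4  5  6  7  8  9 10 11 12 13 14 15 16 17 18 19 20 21 22 23 24 25 26
G :  0  1  0  1  2  3  2  0  1  4  3  2  0  1  0  1  2  3  2  0  1  4  3  2  0  1  0
G_A(26) = 0.
Heap B, S = {1, 2, 3, 4, 9}:
n :  0  1  2  3  4  5  6  7  8  9 10
G :  0  1  2  3  4  0  1  2  3  4  0
G_B(10) = 0.
Combined Grundy value = 0 ⊕ 0 = 0.
A winning move leaves total XOR = 0, i.e. changes one component's Grundy value g to g ⊕ X where X is the current total.
Heap A: target g' = 0⊕0 = 0, but every legal move changes the Grundy value (mex property), so 0 moves.
Heap B: target g' = 0⊕0 = 0, but every legal move changes the Grundy value (mex property), so 0 moves.

0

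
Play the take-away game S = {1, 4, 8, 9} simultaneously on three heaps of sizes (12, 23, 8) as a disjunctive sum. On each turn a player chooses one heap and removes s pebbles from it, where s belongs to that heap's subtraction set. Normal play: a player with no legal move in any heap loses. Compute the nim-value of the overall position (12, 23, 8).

0

All heaps use S = {1, 4, 8, 9}:
n :  0  1  2  3  4  5  6  7  8  9 10 11 12 13 14 15 16 17 18 19 20 21 22 23
G :  0  1  0  1  2  0  1  0  1  2  3  2  0  1  2  3  2  0  1  0  1  2  0  1
Heap A: G(12) = 0.
Heap B: G(23) = 1.
Heap C: G(8) = 1.
Combined Grundy value = 0 ⊕ 1 ⊕ 1 = 0.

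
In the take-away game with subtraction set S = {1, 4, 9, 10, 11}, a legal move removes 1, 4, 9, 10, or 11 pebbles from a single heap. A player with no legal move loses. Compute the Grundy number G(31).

3

n :  0  1  2  3  4  5  6  7  8  9 10 11 12 13 14 15 16 17 18 19 20 21 22 23 24 25 26 27 28 29 30 31
G :  0  1  0  1  2  0  1  0  1  2  3  2  3  4  5  3  2  3  4  0  1  0  1  2  0  1  0  1  2  3  2  3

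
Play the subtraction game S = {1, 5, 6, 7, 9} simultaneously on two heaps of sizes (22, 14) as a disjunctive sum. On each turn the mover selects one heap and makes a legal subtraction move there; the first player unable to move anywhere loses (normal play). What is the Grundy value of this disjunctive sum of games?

All heaps use S = {1, 5, 6, 7, 9}:
G(0) = 0
G(1) = mex{0} = 1
G(2) = mex{1} = 0
G(3) = mex{0} = 1
G(4) = mex{1} = 0
G(5) = mex{0,0} = 1
G(6) = mex{1,1,0} = 2
G(7) = mex{2,0,1,0} = 3
G(8) = mex{3,1,0,1} = 2
G(9) = mex{2,0,1,0,0} = 3
G(10) = mex{3,1,0,1,1} = 2
G(11) = mex{2,2,1,0,0} = 3
G(12) = mex{3,3,2,1,1} = 0
G(13) = mex{0,2,3,2,0} = 1
G(14) = mex{1,3,2,3,1} = 0
G(15) = mex{0,2,3,2,2} = 1
G(16) = mex{1,3,2,3,3} = 0
G(17) = mex{0,0,3,2,2} = 1
G(18) = mex{1,1,0,3,3} = 2
G(19) = mex{2,0,1,0,2} = 3
G(20) = mex{3,1,0,1,3} = 2
G(21) = mex{2,0,1,0,0} = 3
G(22) = mex{3,1,0,1,1} = 2
Heap A: G(22) = 2.
Heap B: G(14) = 0.
Combined Grundy value = 2 ⊕ 0 = 2.

2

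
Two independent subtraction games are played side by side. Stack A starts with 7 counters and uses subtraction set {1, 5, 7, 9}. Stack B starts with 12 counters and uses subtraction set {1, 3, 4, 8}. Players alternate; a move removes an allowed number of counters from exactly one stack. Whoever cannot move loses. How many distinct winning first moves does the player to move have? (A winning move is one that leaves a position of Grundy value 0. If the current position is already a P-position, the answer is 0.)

1

Stack A, S = {1, 5, 7, 9}:
n : 0 1 2 3 4 5 6 7
G : 0 1 0 1 0 1 0 1
G_A(7) = 1.
Stack B, S = {1, 3, 4, 8}:
G(0) = 0
G(1) = mex{0} = 1
G(2) = mex{1} = 0
G(3) = mex{0,0} = 1
G(4) = mex{1,1,0} = 2
G(5) = mex{2,0,1} = 3
G(6) = mex{3,1,0} = 2
G(7) = mex{2,2,1} = 0
G(8) = mex{0,3,2,0} = 1
G(9) = mex{1,2,3,1} = 0
G(10) = mex{0,0,2,0} = 1
G(11) = mex{1,1,0,1} = 2
G(12) = mex{2,0,1,2} = 3
G_B(12) = 3.
Combined Grundy value = 1 ⊕ 3 = 2.
A winning move leaves total XOR = 0, i.e. changes one component's Grundy value g to g ⊕ X where X is the current total.
Stack A: need g' = 1⊕2 = 3. Options: 7−1→G=0, 7−5→G=0, 7−7→G=0. Hits: 0.
Stack B: need g' = 3⊕2 = 1. Options: 12−1→G=2, 12−3→G=0, 12−4→G=1, 12−8→G=2. Hits: 1.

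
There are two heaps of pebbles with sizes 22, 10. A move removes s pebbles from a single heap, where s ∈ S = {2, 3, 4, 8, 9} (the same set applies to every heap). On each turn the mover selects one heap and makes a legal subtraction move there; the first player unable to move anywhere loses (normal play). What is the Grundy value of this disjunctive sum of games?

All heaps use S = {2, 3, 4, 8, 9}:
n :  0  1  2  3  4  5  6  7  8  9 10 11 12 13 14 15 16 17 18 19 20 21 22
G :  0  0  1  1  2  2  0  0  1  1  2  2  0  0  1  1  2  2  0  0  1  1  2
Heap A: G(22) = 2.
Heap B: G(10) = 2.
Combined Grundy value = 2 ⊕ 2 = 0.

0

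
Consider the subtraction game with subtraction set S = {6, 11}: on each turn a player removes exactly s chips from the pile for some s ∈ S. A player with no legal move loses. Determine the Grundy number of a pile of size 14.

2

G(0) = 0
G(1) = mex{} = 0
G(2) = mex{} = 0
G(3) = mex{} = 0
G(4) = mex{} = 0
G(5) = mex{} = 0
G(6) = mex{0} = 1
G(7) = mex{0} = 1
G(8) = mex{0} = 1
G(9) = mex{0} = 1
G(10) = mex{0} = 1
G(11) = mex{0,0} = 1
G(12) = mex{1,0} = 2
G(13) = mex{1,0} = 2
G(14) = mex{1,0} = 2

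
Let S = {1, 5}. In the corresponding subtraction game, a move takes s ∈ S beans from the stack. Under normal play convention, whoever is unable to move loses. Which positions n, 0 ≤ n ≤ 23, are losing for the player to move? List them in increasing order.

G(0) = 0
G(1) = mex{0} = 1
G(2) = mex{1} = 0
G(3) = mex{0} = 1
G(4) = mex{1} = 0
G(5) = mex{0,0} = 1
G(6) = mex{1,1} = 0
G(7) = mex{0,0} = 1
G(8) = mex{1,1} = 0
G(9) = mex{0,0} = 1
G(10) = mex{1,1} = 0
G(11) = mex{0,0} = 1
G(12) = mex{1,1} = 0
G(13) = mex{0,0} = 1
G(14) = mex{1,1} = 0
G(15) = mex{0,0} = 1
G(16) = mex{1,1} = 0
G(17) = mex{0,0} = 1
G(18) = mex{1,1} = 0
G(19) = mex{0,0} = 1
G(20) = mex{1,1} = 0
G(21) = mex{0,0} = 1
G(22) = mex{1,1} = 0
G(23) = mex{0,0} = 1
P-positions are exactly the n with G(n) = 0.

0, 2, 4, 6, 8, 10, 12, 14, 16, 18, 20, 22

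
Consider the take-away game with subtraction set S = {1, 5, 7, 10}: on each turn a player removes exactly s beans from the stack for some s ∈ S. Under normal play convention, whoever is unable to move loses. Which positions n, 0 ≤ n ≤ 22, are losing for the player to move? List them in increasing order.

0, 2, 4, 6, 8, 17, 19, 21

G(0) = 0
G(1) = mex{0} = 1
G(2) = mex{1} = 0
G(3) = mex{0} = 1
G(4) = mex{1} = 0
G(5) = mex{0,0} = 1
G(6) = mex{1,1} = 0
G(7) = mex{0,0,0} = 1
G(8) = mex{1,1,1} = 0
G(9) = mex{0,0,0} = 1
G(10) = mex{1,1,1,0} = 2
G(11) = mex{2,0,0,1} = 3
G(12) = mex{3,1,1,0} = 2
G(13) = mex{2,0,0,1} = 3
G(14) = mex{3,1,1,0} = 2
G(15) = mex{2,2,0,1} = 3
G(16) = mex{3,3,1,0} = 2
G(17) = mex{2,2,2,1} = 0
G(18) = mex{0,3,3,0} = 1
G(19) = mex{1,2,2,1} = 0
G(20) = mex{0,3,3,2} = 1
G(21) = mex{1,2,2,3} = 0
G(22) = mex{0,0,3,2} = 1
P-positions are exactly the n with G(n) = 0.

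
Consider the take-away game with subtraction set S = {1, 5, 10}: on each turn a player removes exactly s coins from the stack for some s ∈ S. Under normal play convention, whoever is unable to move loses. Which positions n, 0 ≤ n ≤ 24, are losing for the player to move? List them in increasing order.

0, 2, 4, 6, 8, 15, 17, 19, 21, 23

G(0) = 0
G(1) = mex{0} = 1
G(2) = mex{1} = 0
G(3) = mex{0} = 1
G(4) = mex{1} = 0
G(5) = mex{0,0} = 1
G(6) = mex{1,1} = 0
G(7) = mex{0,0} = 1
G(8) = mex{1,1} = 0
G(9) = mex{0,0} = 1
G(10) = mex{1,1,0} = 2
G(11) = mex{2,0,1} = 3
G(12) = mex{3,1,0} = 2
G(13) = mex{2,0,1} = 3
G(14) = mex{3,1,0} = 2
G(15) = mex{2,2,1} = 0
G(16) = mex{0,3,0} = 1
G(17) = mex{1,2,1} = 0
G(18) = mex{0,3,0} = 1
G(19) = mex{1,2,1} = 0
G(20) = mex{0,0,2} = 1
G(21) = mex{1,1,3} = 0
G(22) = mex{0,0,2} = 1
G(23) = mex{1,1,3} = 0
G(24) = mex{0,0,2} = 1
P-positions are exactly the n with G(n) = 0.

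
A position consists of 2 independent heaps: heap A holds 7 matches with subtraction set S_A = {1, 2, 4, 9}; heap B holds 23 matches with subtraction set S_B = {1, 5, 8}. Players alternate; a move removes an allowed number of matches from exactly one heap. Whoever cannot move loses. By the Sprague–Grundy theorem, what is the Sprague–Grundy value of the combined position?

3

Heap A, S = {1, 2, 4, 9}:
n : 0 1 2 3 4 5 6 7
G : 0 1 2 0 1 2 0 1
G_A(7) = 1.
Heap B, S = {1, 5, 8}:
G(0) = 0
G(1) = mex{0} = 1
G(2) = mex{1} = 0
G(3) = mex{0} = 1
G(4) = mex{1} = 0
G(5) = mex{0,0} = 1
G(6) = mex{1,1} = 0
G(7) = mex{0,0} = 1
G(8) = mex{1,1,0} = 2
G(9) = mex{2,0,1} = 3
G(10) = mex{3,1,0} = 2
G(11) = mex{2,0,1} = 3
G(12) = mex{3,1,0} = 2
G(13) = mex{2,2,1} = 0
G(14) = mex{0,3,0} = 1
G(15) = mex{1,2,1} = 0
G(16) = mex{0,3,2} = 1
G(17) = mex{1,2,3} = 0
G(18) = mex{0,0,2} = 1
G(19) = mex{1,1,3} = 0
G(20) = mex{0,0,2} = 1
G(21) = mex{1,1,0} = 2
G(22) = mex{2,0,1} = 3
G(23) = mex{3,1,0} = 2
G_B(23) = 2.
Combined Grundy value = 1 ⊕ 2 = 3.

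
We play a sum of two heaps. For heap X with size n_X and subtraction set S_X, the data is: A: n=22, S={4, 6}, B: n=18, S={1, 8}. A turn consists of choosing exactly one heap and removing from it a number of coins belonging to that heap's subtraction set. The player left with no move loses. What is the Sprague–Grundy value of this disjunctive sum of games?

0

Heap A, S = {4, 6}:
G(0) = 0
G(1) = mex{} = 0
G(2) = mex{} = 0
G(3) = mex{} = 0
G(4) = mex{0} = 1
G(5) = mex{0} = 1
G(6) = mex{0,0} = 1
G(7) = mex{0,0} = 1
G(8) = mex{1,0} = 2
G(9) = mex{1,0} = 2
G(10) = mex{1,1} = 0
G(11) = mex{1,1} = 0
G(12) = mex{2,1} = 0
G(13) = mex{2,1} = 0
G(14) = mex{0,2} = 1
G(15) = mex{0,2} = 1
G(16) = mex{0,0} = 1
G(17) = mex{0,0} = 1
G(18) = mex{1,0} = 2
G(19) = mex{1,0} = 2
G(20) = mex{1,1} = 0
G(21) = mex{1,1} = 0
G(22) = mex{2,1} = 0
G_A(22) = 0.
Heap B, S = {1, 8}:
G(0) = 0
G(1) = mex{0} = 1
G(2) = mex{1} = 0
G(3) = mex{0} = 1
G(4) = mex{1} = 0
G(5) = mex{0} = 1
G(6) = mex{1} = 0
G(7) = mex{0} = 1
G(8) = mex{1,0} = 2
G(9) = mex{2,1} = 0
G(10) = mex{0,0} = 1
G(11) = mex{1,1} = 0
G(12) = mex{0,0} = 1
G(13) = mex{1,1} = 0
G(14) = mex{0,0} = 1
G(15) = mex{1,1} = 0
G(16) = mex{0,2} = 1
G(17) = mex{1,0} = 2
G(18) = mex{2,1} = 0
G_B(18) = 0.
Combined Grundy value = 0 ⊕ 0 = 0.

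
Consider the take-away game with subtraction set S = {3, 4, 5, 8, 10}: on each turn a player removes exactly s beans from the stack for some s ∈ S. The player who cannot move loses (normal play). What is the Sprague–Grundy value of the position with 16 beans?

1

G(0) = 0
G(1) = mex{} = 0
G(2) = mex{} = 0
G(3) = mex{0} = 1
G(4) = mex{0,0} = 1
G(5) = mex{0,0,0} = 1
G(6) = mex{1,0,0} = 2
G(7) = mex{1,1,0} = 2
G(8) = mex{1,1,1,0} = 2
G(9) = mex{2,1,1,0} = 3
G(10) = mex{2,2,1,0,0} = 3
G(11) = mex{2,2,2,1,0} = 3
G(12) = mex{3,2,2,1,0} = 4
G(13) = mex{3,3,2,1,1} = 0
G(14) = mex{3,3,3,2,1} = 0
G(15) = mex{4,3,3,2,1} = 0
G(16) = mex{0,4,3,2,2} = 1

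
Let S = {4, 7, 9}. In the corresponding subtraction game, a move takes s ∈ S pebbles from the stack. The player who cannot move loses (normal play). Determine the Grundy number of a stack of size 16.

n :  0  1  2  3  4  5  6  7  8  9 10 11 12 13 14 15 16
G :  0  0  0  0  1  1  1  1  2  2  2  2  3  0  0  0  0

0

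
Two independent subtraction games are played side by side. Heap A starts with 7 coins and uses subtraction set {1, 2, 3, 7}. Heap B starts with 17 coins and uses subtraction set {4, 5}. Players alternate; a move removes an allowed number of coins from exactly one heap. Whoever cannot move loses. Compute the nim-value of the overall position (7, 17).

Heap A, S = {1, 2, 3, 7}:
n : 0 1 2 3 4 5 6 7
G : 0 1 2 3 0 1 2 3
G_A(7) = 3.
Heap B, S = {4, 5}:
n :  0  1  2  3  4  5  6  7  8  9 10 11 12 13 14 15 16 17
G :  0  0  0  0  1  1  1  1  2  0  0  0  0  1  1  1  1  2
G_B(17) = 2.
Combined Grundy value = 3 ⊕ 2 = 1.

1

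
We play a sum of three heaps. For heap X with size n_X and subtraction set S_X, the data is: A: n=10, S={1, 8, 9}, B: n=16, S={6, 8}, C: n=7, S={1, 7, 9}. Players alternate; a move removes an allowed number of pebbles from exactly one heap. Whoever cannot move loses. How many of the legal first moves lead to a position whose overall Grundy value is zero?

Heap A, S = {1, 8, 9}:
n :  0  1  2  3  4  5  6  7  8  9 10
G :  0  1  0  1  0  1  0  1  2  3  2
G_A(10) = 2.
Heap B, S = {6, 8}:
G(0) = 0
G(1) = mex{} = 0
G(2) = mex{} = 0
G(3) = mex{} = 0
G(4) = mex{} = 0
G(5) = mex{} = 0
G(6) = mex{0} = 1
G(7) = mex{0} = 1
G(8) = mex{0,0} = 1
G(9) = mex{0,0} = 1
G(10) = mex{0,0} = 1
G(11) = mex{0,0} = 1
G(12) = mex{1,0} = 2
G(13) = mex{1,0} = 2
G(14) = mex{1,1} = 0
G(15) = mex{1,1} = 0
G(16) = mex{1,1} = 0
G_B(16) = 0.
Heap C, S = {1, 7, 9}:
G(0) = 0
G(1) = mex{0} = 1
G(2) = mex{1} = 0
G(3) = mex{0} = 1
G(4) = mex{1} = 0
G(5) = mex{0} = 1
G(6) = mex{1} = 0
G(7) = mex{0,0} = 1
G_C(7) = 1.
Combined Grundy value = 2 ⊕ 0 ⊕ 1 = 3.
A winning move leaves total XOR = 0, i.e. changes one component's Grundy value g to g ⊕ X where X is the current total.
Heap A: need g' = 2⊕3 = 1. Options: 10−1→G=3, 10−8→G=0, 10−9→G=1. Hits: 1.
Heap B: need g' = 0⊕3 = 3. Options: 16−6→G=1, 16−8→G=1. Hits: 0.
Heap C: need g' = 1⊕3 = 2. Options: 7−1→G=0, 7−7→G=0. Hits: 0.

1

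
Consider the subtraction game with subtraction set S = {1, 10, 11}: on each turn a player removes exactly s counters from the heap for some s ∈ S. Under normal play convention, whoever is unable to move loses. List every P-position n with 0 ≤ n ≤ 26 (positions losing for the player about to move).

0, 2, 4, 6, 8, 20, 22, 24, 26

G(0) = 0
G(1) = mex{0} = 1
G(2) = mex{1} = 0
G(3) = mex{0} = 1
G(4) = mex{1} = 0
G(5) = mex{0} = 1
G(6) = mex{1} = 0
G(7) = mex{0} = 1
G(8) = mex{1} = 0
G(9) = mex{0} = 1
G(10) = mex{1,0} = 2
G(11) = mex{2,1,0} = 3
G(12) = mex{3,0,1} = 2
G(13) = mex{2,1,0} = 3
G(14) = mex{3,0,1} = 2
G(15) = mex{2,1,0} = 3
G(16) = mex{3,0,1} = 2
G(17) = mex{2,1,0} = 3
G(18) = mex{3,0,1} = 2
G(19) = mex{2,1,0} = 3
G(20) = mex{3,2,1} = 0
G(21) = mex{0,3,2} = 1
G(22) = mex{1,2,3} = 0
G(23) = mex{0,3,2} = 1
G(24) = mex{1,2,3} = 0
G(25) = mex{0,3,2} = 1
G(26) = mex{1,2,3} = 0
P-positions are exactly the n with G(n) = 0.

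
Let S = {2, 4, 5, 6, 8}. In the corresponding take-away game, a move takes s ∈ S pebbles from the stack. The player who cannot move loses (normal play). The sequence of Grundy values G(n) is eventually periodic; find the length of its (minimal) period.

n :  0  1  2  3  4  5  6  7  8  9 10 11 12 13 14 15 16 17 18 19 20 21
G :  0  0  1  1  2  2  3  3  4  4  0  0  1  1  2  2  3  3  4  4  0  0
G(n+10) = G(n) holds for n = 0,…,7 (a full window of length max(S) = 8), so the sequence is purely periodic with period 10.

10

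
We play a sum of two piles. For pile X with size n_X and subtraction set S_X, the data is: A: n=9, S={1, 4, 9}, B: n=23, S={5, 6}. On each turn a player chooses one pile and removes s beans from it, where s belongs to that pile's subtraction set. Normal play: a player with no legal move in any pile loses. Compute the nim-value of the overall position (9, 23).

2

Pile A, S = {1, 4, 9}:
G(0) = 0
G(1) = mex{0} = 1
G(2) = mex{1} = 0
G(3) = mex{0} = 1
G(4) = mex{1,0} = 2
G(5) = mex{2,1} = 0
G(6) = mex{0,0} = 1
G(7) = mex{1,1} = 0
G(8) = mex{0,2} = 1
G(9) = mex{1,0,0} = 2
G_A(9) = 2.
Pile B, S = {5, 6}:
G(0) = 0
G(1) = mex{} = 0
G(2) = mex{} = 0
G(3) = mex{} = 0
G(4) = mex{} = 0
G(5) = mex{0} = 1
G(6) = mex{0,0} = 1
G(7) = mex{0,0} = 1
G(8) = mex{0,0} = 1
G(9) = mex{0,0} = 1
G(10) = mex{1,0} = 2
G(11) = mex{1,1} = 0
G(12) = mex{1,1} = 0
G(13) = mex{1,1} = 0
G(14) = mex{1,1} = 0
G(15) = mex{2,1} = 0
G(16) = mex{0,2} = 1
G(17) = mex{0,0} = 1
G(18) = mex{0,0} = 1
G(19) = mex{0,0} = 1
G(20) = mex{0,0} = 1
G(21) = mex{1,0} = 2
G(22) = mex{1,1} = 0
G(23) = mex{1,1} = 0
G_B(23) = 0.
Combined Grundy value = 2 ⊕ 0 = 2.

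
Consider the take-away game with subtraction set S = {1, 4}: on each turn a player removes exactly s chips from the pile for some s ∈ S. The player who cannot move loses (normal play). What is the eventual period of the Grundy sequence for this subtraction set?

n :  0  1  2  3  4  5  6  7  8  9 10 11 12 13 14
G :  0  1  0  1  2  0  1  0  1  2  0  1  0  1  2
G(n+5) = G(n) holds for n = 0,…,3 (a full window of length max(S) = 4), so the sequence is purely periodic with period 5.

5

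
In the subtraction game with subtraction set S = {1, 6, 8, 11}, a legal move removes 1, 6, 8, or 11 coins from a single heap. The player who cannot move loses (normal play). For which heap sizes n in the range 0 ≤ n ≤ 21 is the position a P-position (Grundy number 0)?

n :  0  1  2  3  4  5  6  7  8  9 10 11 12 13 14 15 16 17 18 19 20 21
G :  0  1  0  1  0  1  2  0  1  0  1  2  3  2  0  1  0  1  2  0  1  0
P-positions are exactly the n with G(n) = 0.

0, 2, 4, 7, 9, 14, 16, 19, 21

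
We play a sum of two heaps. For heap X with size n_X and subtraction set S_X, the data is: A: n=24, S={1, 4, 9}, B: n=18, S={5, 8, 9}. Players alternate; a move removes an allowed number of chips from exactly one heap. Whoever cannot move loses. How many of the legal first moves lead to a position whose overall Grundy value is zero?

4

Heap A, S = {1, 4, 9}:
n :  0  1  2  3  4  5  6  7  8  9 10 11 12 13 14 15 16 17 18 19 20 21 22 23 24
G :  0  1  0  1  2  0  1  0  1  2  0  1  0  1  2  0  1  0  1  2  0  1  0  1  2
G_A(24) = 2.
Heap B, S = {5, 8, 9}:
G(0) = 0
G(1) = mex{} = 0
G(2) = mex{} = 0
G(3) = mex{} = 0
G(4) = mex{} = 0
G(5) = mex{0} = 1
G(6) = mex{0} = 1
G(7) = mex{0} = 1
G(8) = mex{0,0} = 1
G(9) = mex{0,0,0} = 1
G(10) = mex{1,0,0} = 2
G(11) = mex{1,0,0} = 2
G(12) = mex{1,0,0} = 2
G(13) = mex{1,1,0} = 2
G(14) = mex{1,1,1} = 0
G(15) = mex{2,1,1} = 0
G(16) = mex{2,1,1} = 0
G(17) = mex{2,1,1} = 0
G(18) = mex{2,2,1} = 0
G_B(18) = 0.
Combined Grundy value = 2 ⊕ 0 = 2.
A winning move leaves total XOR = 0, i.e. changes one component's Grundy value g to g ⊕ X where X is the current total.
Heap A: need g' = 2⊕2 = 0. Options: 24−1→G=1, 24−4→G=0, 24−9→G=0. Hits: 2.
Heap B: need g' = 0⊕2 = 2. Options: 18−5→G=2, 18−8→G=2, 18−9→G=1. Hits: 2.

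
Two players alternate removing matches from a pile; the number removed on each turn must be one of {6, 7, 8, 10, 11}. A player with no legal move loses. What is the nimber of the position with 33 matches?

2

G(0) = 0
G(1) = mex{} = 0
G(2) = mex{} = 0
G(3) = mex{} = 0
G(4) = mex{} = 0
G(5) = mex{} = 0
G(6) = mex{0} = 1
G(7) = mex{0,0} = 1
G(8) = mex{0,0,0} = 1
G(9) = mex{0,0,0} = 1
G(10) = mex{0,0,0,0} = 1
G(11) = mex{0,0,0,0,0} = 1
G(12) = mex{1,0,0,0,0} = 2
G(13) = mex{1,1,0,0,0} = 2
G(14) = mex{1,1,1,0,0} = 2
G(15) = mex{1,1,1,0,0} = 2
G(16) = mex{1,1,1,1,0} = 2
G(17) = mex{1,1,1,1,1} = 0
G(18) = mex{2,1,1,1,1} = 0
G(19) = mex{2,2,1,1,1} = 0
G(20) = mex{2,2,2,1,1} = 0
G(21) = mex{2,2,2,1,1} = 0
G(22) = mex{2,2,2,2,1} = 0
G(23) = mex{0,2,2,2,2} = 1
G(24) = mex{0,0,2,2,2} = 1
G(25) = mex{0,0,0,2,2} = 1
G(26) = mex{0,0,0,2,2} = 1
G(27) = mex{0,0,0,0,2} = 1
G(28) = mex{0,0,0,0,0} = 1
G(29) = mex{1,0,0,0,0} = 2
G(30) = mex{1,1,0,0,0} = 2
G(31) = mex{1,1,1,0,0} = 2
G(32) = mex{1,1,1,0,0} = 2
G(33) = mex{1,1,1,1,0} = 2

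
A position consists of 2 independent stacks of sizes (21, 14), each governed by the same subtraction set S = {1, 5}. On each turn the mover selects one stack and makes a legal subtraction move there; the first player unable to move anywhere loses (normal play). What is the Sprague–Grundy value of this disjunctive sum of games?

All stacks use S = {1, 5}:
n :  0  1  2  3  4  5  6  7  8  9 10 11 12 13 14 15 16 17 18 19 20 21
G :  0  1  0  1  0  1  0  1  0  1  0  1  0  1  0  1  0  1  0  1  0  1
Stack A: G(21) = 1.
Stack B: G(14) = 0.
Combined Grundy value = 1 ⊕ 0 = 1.

1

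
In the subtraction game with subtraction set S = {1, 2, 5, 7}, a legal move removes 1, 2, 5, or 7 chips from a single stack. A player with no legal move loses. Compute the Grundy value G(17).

n :  0  1  2  3  4  5  6  7  8  9 10 11 12 13 14 15 16 17
G :  0  1  2  0  1  2  0  1  2  0  1  2  0  1  2  0  1  2

2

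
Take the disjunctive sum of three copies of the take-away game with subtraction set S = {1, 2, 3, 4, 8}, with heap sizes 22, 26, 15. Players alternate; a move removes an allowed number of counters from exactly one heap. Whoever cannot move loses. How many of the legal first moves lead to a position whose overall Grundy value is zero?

All heaps use S = {1, 2, 3, 4, 8}:
n :  0  1  2  3  4  5  6  7  8  9 10 11 12 13 14 15 16 17 18 19 20 21 22 23 24 25 26
G :  0  1  2  3  4  0  1  2  3  4  0  1  2  3  4  0  1  2  3  4  0  1  2  3  4  0  1
Heap A: G(22) = 2.
Heap B: G(26) = 1.
Heap C: G(15) = 0.
Combined Grundy value = 2 ⊕ 1 ⊕ 0 = 3.
A winning move leaves total XOR = 0, i.e. changes one component's Grundy value g to g ⊕ X where X is the current total.
Heap A: need g' = 2⊕3 = 1. Options: 22−1→G=1, 22−2→G=0, 22−3→G=4, 22−4→G=3, 22−8→G=4. Hits: 1.
Heap B: need g' = 1⊕3 = 2. Options: 26−1→G=0, 26−2→G=4, 26−3→G=3, 26−4→G=2, 26−8→G=3. Hits: 1.
Heap C: need g' = 0⊕3 = 3. Options: 15−1→G=4, 15−2→G=3, 15−3→G=2, 15−4→G=1, 15−8→G=2. Hits: 1.

3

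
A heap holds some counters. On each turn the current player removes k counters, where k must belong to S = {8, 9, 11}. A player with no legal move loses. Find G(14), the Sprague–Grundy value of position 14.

1

G(0) = 0
G(1) = mex{} = 0
G(2) = mex{} = 0
G(3) = mex{} = 0
G(4) = mex{} = 0
G(5) = mex{} = 0
G(6) = mex{} = 0
G(7) = mex{} = 0
G(8) = mex{0} = 1
G(9) = mex{0,0} = 1
G(10) = mex{0,0} = 1
G(11) = mex{0,0,0} = 1
G(12) = mex{0,0,0} = 1
G(13) = mex{0,0,0} = 1
G(14) = mex{0,0,0} = 1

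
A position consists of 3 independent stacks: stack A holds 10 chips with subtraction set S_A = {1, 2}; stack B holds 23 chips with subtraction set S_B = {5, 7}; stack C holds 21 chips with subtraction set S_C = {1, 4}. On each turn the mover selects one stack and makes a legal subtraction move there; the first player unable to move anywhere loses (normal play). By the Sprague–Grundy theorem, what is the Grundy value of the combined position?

2

Stack A, S = {1, 2}:
G(0) = 0
G(1) = mex{0} = 1
G(2) = mex{1,0} = 2
G(3) = mex{2,1} = 0
G(4) = mex{0,2} = 1
G(5) = mex{1,0} = 2
G(6) = mex{2,1} = 0
G(7) = mex{0,2} = 1
G(8) = mex{1,0} = 2
G(9) = mex{2,1} = 0
G(10) = mex{0,2} = 1
G_A(10) = 1.
Stack B, S = {5, 7}:
n :  0  1  2  3  4  5  6  7  8  9 10 11 12 13 14 15 16 17 18 19 20 21 22 23
G :  0  0  0  0  0  1  1  1  1  1  2  2  0  0  0  0  0  1  1  1  1  1  2  2
G_B(23) = 2.
Stack C, S = {1, 4}:
G(0) = 0
G(1) = mex{0} = 1
G(2) = mex{1} = 0
G(3) = mex{0} = 1
G(4) = mex{1,0} = 2
G(5) = mex{2,1} = 0
G(6) = mex{0,0} = 1
G(7) = mex{1,1} = 0
G(8) = mex{0,2} = 1
G(9) = mex{1,0} = 2
G(10) = mex{2,1} = 0
G(11) = mex{0,0} = 1
G(12) = mex{1,1} = 0
G(13) = mex{0,2} = 1
G(14) = mex{1,0} = 2
G(15) = mex{2,1} = 0
G(16) = mex{0,0} = 1
G(17) = mex{1,1} = 0
G(18) = mex{0,2} = 1
G(19) = mex{1,0} = 2
G(20) = mex{2,1} = 0
G(21) = mex{0,0} = 1
G_C(21) = 1.
Combined Grundy value = 1 ⊕ 2 ⊕ 1 = 2.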